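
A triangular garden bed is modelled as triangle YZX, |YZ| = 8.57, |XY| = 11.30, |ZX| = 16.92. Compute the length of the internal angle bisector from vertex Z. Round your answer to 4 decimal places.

By the law of cosines, cos Z = (|YZ|² + |ZX|² − |XY|²) / (2·|YZ|·|ZX|) ≈ 0.80012, so ∠Z ≈ 36.86°.
The bisector from Z has length 2·|YZ|·|ZX|·cos(∠Z/2)/(|YZ|+|ZX|) ≈ 10.794.

t_Z ≈ 10.7939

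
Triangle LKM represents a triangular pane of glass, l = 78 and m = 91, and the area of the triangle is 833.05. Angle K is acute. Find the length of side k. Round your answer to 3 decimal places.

23.783

From area = ½·m·l·sin K, we get sin K = 2·area/(m·l) ≈ 0.23473.
Taking the acute solution, ∠K ≈ 0.2369 rad.
Law of cosines then gives k ≈ 23.783.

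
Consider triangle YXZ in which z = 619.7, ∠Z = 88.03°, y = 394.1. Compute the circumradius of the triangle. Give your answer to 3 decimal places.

Law of sines: sin Y = y·sin Z/z ≈ 0.63558.
Since z ≥ y, only the acute value applies: ∠Y ≈ 39.46°.
Then ∠X = 180° − ∠Z − ∠Y ≈ 52.51°.
Law of sines gives x = z·sin X/sin Z ≈ 491.98.
Circumradius = z/(2 sin Z) ≈ 310.03.

R ≈ 310.033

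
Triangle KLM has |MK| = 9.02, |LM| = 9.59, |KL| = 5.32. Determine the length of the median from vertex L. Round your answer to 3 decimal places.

Median from L: ½√(2·|KL|² + 2·|LM|² − |MK|²) ≈ 6.3083.

m_L ≈ 6.308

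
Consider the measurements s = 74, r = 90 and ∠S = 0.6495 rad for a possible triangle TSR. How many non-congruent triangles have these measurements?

r·sin S = 90·sin(0.6495 rad) ≈ 54.43.
Since r sin S < s < r (54.43 < 74 < 90), two triangles exist.

2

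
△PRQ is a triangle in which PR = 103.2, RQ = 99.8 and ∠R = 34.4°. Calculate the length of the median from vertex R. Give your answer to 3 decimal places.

96.962

By the law of cosines, QP² = PR² + RQ² − 2·PR·RQ·cos R = 3614, so QP ≈ 60.117.
Median from R: ½√(2·PR² + 2·RQ² − QP²) ≈ 96.962.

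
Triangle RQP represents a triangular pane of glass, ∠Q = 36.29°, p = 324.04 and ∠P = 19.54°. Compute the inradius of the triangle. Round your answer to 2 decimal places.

The third angle is ∠R = 180° − ∠Q − ∠P = 124.17°.
Law of sines: r = p·sin R/sin P ≈ 801.59.
Law of sines: q = p·sin Q/sin P ≈ 573.42.
Area = ½·p·r·sin Q ≈ 76868.
Semiperimeter s = (801.59+573.42+324.04)/2 = 849.53.
Inradius = area/s = 76868/849.53 ≈ 90.484.

90.48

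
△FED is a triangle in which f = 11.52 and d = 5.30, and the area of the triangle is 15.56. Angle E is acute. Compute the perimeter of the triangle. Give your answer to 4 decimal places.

From area = ½·d·f·sin E, we get sin E = 2·area/(d·f) ≈ 0.50970.
Taking the acute solution, ∠E ≈ 30.64°.
Law of cosines then gives e ≈ 7.466.
Perimeter = 11.52 + 7.466 + 5.3 = 24.286.

24.2860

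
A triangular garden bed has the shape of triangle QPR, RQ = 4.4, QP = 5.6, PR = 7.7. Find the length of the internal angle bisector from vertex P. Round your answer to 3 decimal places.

t_P ≈ 6.197

By the law of cosines, cos P = (QP² + PR² − RQ²) / (2·QP·PR) ≈ 0.82665, so ∠P ≈ 34.24°.
The bisector from P has length 2·QP·PR·cos(∠P/2)/(QP+PR) ≈ 6.1968.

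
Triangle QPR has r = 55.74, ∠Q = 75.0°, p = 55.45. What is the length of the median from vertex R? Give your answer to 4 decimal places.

By the law of cosines, q² = p² + r² − 2·p·r·cos Q = 4581.7, so q ≈ 67.689.
Median from R: ½√(2·q² + 2·p² − r²) ≈ 55.24.

55.2403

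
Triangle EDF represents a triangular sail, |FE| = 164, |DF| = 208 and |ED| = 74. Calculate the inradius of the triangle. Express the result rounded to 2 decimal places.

Semiperimeter s = (208 + 164 + 74)/2 = 223.
Heron's formula: area = √(223·15·59·149) ≈ 5422.7.
Inradius = area/s = 5422.7/223 ≈ 24.317.

24.32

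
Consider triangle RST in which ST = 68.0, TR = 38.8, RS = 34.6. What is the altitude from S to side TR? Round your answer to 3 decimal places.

Semiperimeter s = (68 + 38.8 + 34.6)/2 = 70.7.
Heron's formula: area = √(70.7·2.7·31.9·36.1) ≈ 468.86.
The altitude from S has length 2·area/TR ≈ 24.168.

h_S ≈ 24.168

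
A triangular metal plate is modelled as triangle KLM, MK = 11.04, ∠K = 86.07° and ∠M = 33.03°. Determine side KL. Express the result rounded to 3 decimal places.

6.887

The third angle is ∠L = 180° − ∠M − ∠K = 60.90°.
Law of sines: KL = MK·sin M/sin L ≈ 6.887.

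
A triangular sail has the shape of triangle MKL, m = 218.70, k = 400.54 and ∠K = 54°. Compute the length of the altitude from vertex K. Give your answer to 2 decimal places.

Law of sines: sin M = m·sin K/k ≈ 0.44173.
Since k ≥ m, only the acute value applies: ∠M ≈ 26.21°.
Then ∠L = 180° − ∠K − ∠M ≈ 99.79°.
Law of sines gives l = k·sin L/sin K ≈ 487.89.
Area = ½·k·m·sin L ≈ 43162.
The altitude from K has length 2·area/k ≈ 215.52.

215.52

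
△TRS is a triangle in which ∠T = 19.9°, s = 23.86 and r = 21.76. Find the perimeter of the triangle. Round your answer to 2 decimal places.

perimeter ≈ 53.77

By the law of cosines, t² = r² + s² − 2·r·s·cos T = 66.414, so t ≈ 8.1495.
Semiperimeter p = (8.1495+21.76+23.86)/2 = 26.885.
Perimeter = 8.1495 + 21.76 + 23.86 = 53.769.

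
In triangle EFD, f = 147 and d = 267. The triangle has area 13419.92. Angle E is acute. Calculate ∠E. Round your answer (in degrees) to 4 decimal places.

43.1441

From area = ½·f·d·sin E, we get sin E = 2·area/(f·d) ≈ 0.68384.
Taking the acute solution, ∠E ≈ 43.14°.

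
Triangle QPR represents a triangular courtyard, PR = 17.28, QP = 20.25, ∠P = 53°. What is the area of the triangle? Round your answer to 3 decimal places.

139.729

Area = ½·QP·PR·sin P ≈ 139.73.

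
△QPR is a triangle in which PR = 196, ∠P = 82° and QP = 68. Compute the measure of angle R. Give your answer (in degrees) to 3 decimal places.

∠R ≈ 19.849°

By the law of cosines, RQ² = QP² + PR² − 2·QP·PR·cos P = 39330, so RQ ≈ 198.32.
Law of cosines again: cos R = (PR² + RQ² − QP²)/(2·PR·RQ) ≈ 0.94059, so ∠R ≈ 19.85°.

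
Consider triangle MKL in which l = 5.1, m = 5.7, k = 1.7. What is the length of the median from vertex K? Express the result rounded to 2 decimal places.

m_K ≈ 5.34

Median from K: ½√(2·l² + 2·m² − k²) ≈ 5.3411.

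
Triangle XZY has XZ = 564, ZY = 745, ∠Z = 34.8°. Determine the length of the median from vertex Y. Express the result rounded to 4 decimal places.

By the law of cosines, YX² = XZ² + ZY² − 2·XZ·ZY·cos Z = 1.8306e+05, so YX ≈ 427.86.
Median from Y: ½√(2·ZY² + 2·YX² − XZ²) ≈ 538.07.

m_Y ≈ 538.0693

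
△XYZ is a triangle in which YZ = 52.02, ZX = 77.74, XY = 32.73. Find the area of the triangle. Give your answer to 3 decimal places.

area ≈ 635.415

Semiperimeter s = (52.02 + 77.74 + 32.73)/2 = 81.245.
Heron's formula: area = √(81.245·29.225·3.505·48.515) ≈ 635.42.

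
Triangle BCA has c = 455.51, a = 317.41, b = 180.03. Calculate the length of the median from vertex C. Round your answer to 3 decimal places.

m_C ≈ 121.275

Median from C: ½√(2·a² + 2·b² − c²) ≈ 121.27.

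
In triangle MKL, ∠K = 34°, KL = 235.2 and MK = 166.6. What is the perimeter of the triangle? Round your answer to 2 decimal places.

536.35

By the law of cosines, LM² = MK² + KL² − 2·MK·KL·cos K = 18104, so LM ≈ 134.55.
Semiperimeter s = (235.2+134.55+166.6)/2 = 268.18.
Perimeter = 235.2 + 134.55 + 166.6 = 536.35.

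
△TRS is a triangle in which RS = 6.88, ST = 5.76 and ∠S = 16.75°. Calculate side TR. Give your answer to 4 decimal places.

By the law of cosines, TR² = RS² + ST² − 2·RS·ST·cos S = 4.6172, so TR ≈ 2.1488.

2.1488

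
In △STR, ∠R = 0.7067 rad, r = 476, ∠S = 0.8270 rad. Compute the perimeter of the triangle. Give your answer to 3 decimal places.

The third angle is ∠T = π − ∠R − ∠S = 1.6079 rad.
Law of sines: s = r·sin S/sin R ≈ 539.47.
Law of sines: t = r·sin T/sin R ≈ 732.56.
Semiperimeter p = (539.47+732.56+476)/2 = 874.01.
Perimeter = 539.47 + 732.56 + 476 = 1748.

perimeter ≈ 1748.027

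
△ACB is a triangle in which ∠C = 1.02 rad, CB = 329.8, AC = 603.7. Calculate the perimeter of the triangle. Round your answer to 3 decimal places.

By the law of cosines, BA² = AC² + CB² − 2·AC·CB·cos C = 2.6482e+05, so BA ≈ 514.6.
Semiperimeter s = (329.8+514.6+603.7)/2 = 724.05.
Perimeter = 329.8 + 514.6 + 603.7 = 1448.1.

perimeter ≈ 1448.104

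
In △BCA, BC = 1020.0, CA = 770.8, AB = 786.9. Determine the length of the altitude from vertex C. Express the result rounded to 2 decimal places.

762.93

Semiperimeter s = (770.8 + 786.9 + 1020)/2 = 1288.8.
Heron's formula: area = √(1288.8·518.05·501.95·268.85) ≈ 3.0017e+05.
The altitude from C has length 2·area/AB ≈ 762.93.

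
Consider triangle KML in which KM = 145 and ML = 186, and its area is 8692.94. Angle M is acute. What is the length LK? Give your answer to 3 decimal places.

119.935

From area = ½·KM·ML·sin M, we get sin M = 2·area/(KM·ML) ≈ 0.64464.
Taking the acute solution, ∠M ≈ 40.14°.
Law of cosines then gives LK ≈ 119.94.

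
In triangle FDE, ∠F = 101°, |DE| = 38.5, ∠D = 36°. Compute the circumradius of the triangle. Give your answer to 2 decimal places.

The third angle is ∠E = 180° − ∠F − ∠D = 43.00°.
Law of sines: |EF| = |DE|·sin D/sin F ≈ 23.053.
Law of sines: |FD| = |DE|·sin E/sin F ≈ 26.748.
Circumradius = |DE|/(2 sin F) ≈ 19.61.

R ≈ 19.61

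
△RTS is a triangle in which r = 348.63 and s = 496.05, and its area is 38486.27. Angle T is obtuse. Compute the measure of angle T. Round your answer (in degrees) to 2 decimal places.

From area = ½·s·r·sin T, we get sin T = 2·area/(s·r) ≈ 0.44509.
Taking the obtuse solution, ∠T ≈ 153.57°.

∠T ≈ 153.57°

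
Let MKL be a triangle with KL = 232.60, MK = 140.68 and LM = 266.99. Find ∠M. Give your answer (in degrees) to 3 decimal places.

By the law of cosines, cos M = (LM² + MK² − KL²) / (2·LM·MK) ≈ 0.49217, so ∠M ≈ 60.52°.

∠M ≈ 60.517°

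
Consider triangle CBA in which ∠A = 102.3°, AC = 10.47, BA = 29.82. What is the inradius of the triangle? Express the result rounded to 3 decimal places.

r ≈ 4.126

By the law of cosines, CB² = BA² + AC² − 2·BA·AC·cos A = 1131.9, so CB ≈ 33.643.
Area = ½·BA·AC·sin A ≈ 152.52.
Semiperimeter s = (29.82+10.47+33.643)/2 = 36.967.
Inradius = area/s = 152.52/36.967 ≈ 4.126.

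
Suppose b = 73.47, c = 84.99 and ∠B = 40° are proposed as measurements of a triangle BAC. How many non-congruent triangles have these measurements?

2

c·sin B = 84.99·sin(40°) ≈ 54.63.
Since c sin B < b < c (54.63 < 73.47 < 84.99), two triangles exist.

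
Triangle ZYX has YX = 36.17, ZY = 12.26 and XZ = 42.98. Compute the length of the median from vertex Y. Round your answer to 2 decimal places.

m_Y ≈ 16.35

Median from Y: ½√(2·ZY² + 2·YX² − XZ²) ≈ 16.354.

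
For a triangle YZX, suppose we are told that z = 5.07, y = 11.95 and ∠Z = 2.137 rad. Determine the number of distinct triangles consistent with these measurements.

y·sin Z = 11.95·sin(2.137 rad) ≈ 10.09.
Since ∠Z is not acute, a triangle exists only if z > y; here z ≤ y, so there is no triangle.

0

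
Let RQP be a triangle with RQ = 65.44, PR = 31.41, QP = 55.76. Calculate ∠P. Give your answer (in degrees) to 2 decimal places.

By the law of cosines, cos P = (QP² + PR² − RQ²) / (2·QP·PR) ≈ -0.05328, so ∠P ≈ 93.05°.

∠P ≈ 93.05°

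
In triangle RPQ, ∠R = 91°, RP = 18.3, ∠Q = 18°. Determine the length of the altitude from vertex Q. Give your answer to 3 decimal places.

The third angle is ∠P = 180° − ∠Q − ∠R = 71.00°.
Law of sines: PQ = RP·sin R/sin Q ≈ 59.211.
Law of sines: QR = RP·sin P/sin Q ≈ 55.994.
Area = ½·RP·PQ·sin P ≈ 512.26.
The altitude from Q has length 2·area/RP ≈ 55.985.

h_Q ≈ 55.985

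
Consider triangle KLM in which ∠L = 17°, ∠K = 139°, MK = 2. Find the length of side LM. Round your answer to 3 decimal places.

4.488

The third angle is ∠M = 180° − ∠K − ∠L = 24.00°.
Law of sines: LM = MK·sin K/sin L ≈ 4.4878.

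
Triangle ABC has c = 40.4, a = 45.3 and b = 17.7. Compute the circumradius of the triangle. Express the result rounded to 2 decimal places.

R ≈ 22.71

By the law of cosines, cos A = (b² + c² − a²) / (2·b·c) ≈ -0.07457, so ∠A ≈ 94.28°.
Circumradius = a/(2 sin A) ≈ 22.713.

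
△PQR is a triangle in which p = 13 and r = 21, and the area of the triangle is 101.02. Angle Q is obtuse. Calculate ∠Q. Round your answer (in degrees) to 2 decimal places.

From area = ½·r·p·sin Q, we get sin Q = 2·area/(r·p) ≈ 0.74007.
Taking the obtuse solution, ∠Q ≈ 132.26°.

132.26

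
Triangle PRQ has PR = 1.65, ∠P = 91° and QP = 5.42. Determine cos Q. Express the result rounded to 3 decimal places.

By the law of cosines, RQ² = QP² + PR² − 2·QP·PR·cos P = 32.411, so RQ ≈ 5.6931.
Law of cosines again: cos Q = (RQ² + QP² − PR²)/(2·RQ·QP) ≈ 0.95709, so ∠Q ≈ 16.84°.

0.957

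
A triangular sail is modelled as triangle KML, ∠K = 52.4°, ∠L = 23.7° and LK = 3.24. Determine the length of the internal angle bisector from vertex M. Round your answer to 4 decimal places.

1.0972

The third angle is ∠M = 180° − ∠L − ∠K = 103.90°.
Law of sines: ML = LK·sin K/sin M ≈ 2.6445.
Law of sines: KM = LK·sin L/sin M ≈ 1.3416.
The bisector from M has length 2·KM·ML·cos(∠M/2)/(KM+ML) ≈ 1.0972.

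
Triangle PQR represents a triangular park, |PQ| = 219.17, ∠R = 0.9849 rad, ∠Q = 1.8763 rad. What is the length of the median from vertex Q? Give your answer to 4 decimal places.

104.5672

The third angle is ∠P = π − ∠Q − ∠R = 0.2804 rad.
Law of sines: |QR| = |PQ|·sin P/sin R ≈ 72.792.
Law of sines: |RP| = |PQ|·sin Q/sin R ≈ 250.86.
Median from Q: ½√(2·|PQ|² + 2·|QR|² − |RP|²) ≈ 104.57.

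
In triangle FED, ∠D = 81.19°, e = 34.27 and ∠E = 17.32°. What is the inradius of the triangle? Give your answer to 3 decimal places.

The third angle is ∠F = 180° − ∠E − ∠D = 81.49°.
Law of sines: f = e·sin F/sin E ≈ 113.85.
Law of sines: d = e·sin D/sin E ≈ 113.75.
Area = ½·e·f·sin D ≈ 1927.7.
Semiperimeter s = (113.85+34.27+113.75)/2 = 130.93.
Inradius = area/s = 1927.7/130.93 ≈ 14.723.

14.723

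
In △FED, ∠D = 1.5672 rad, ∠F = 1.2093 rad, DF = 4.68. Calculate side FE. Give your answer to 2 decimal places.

The third angle is ∠E = π − ∠D − ∠F = 0.3651 rad.
Law of sines: FE = DF·sin D/sin E ≈ 13.108.

13.11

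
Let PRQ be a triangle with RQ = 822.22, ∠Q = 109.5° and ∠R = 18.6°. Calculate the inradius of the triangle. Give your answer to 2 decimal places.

The third angle is ∠P = 180° − ∠R − ∠Q = 51.90°.
Law of sines: QP = RQ·sin R/sin P ≈ 333.26.
Law of sines: PR = RQ·sin Q/sin P ≈ 984.91.
Area = ½·RQ·QP·sin Q ≈ 1.2915e+05.
Semiperimeter s = (822.22+333.26+984.91)/2 = 1070.2.
Inradius = area/s = 1.2915e+05/1070.2 ≈ 120.68.

120.68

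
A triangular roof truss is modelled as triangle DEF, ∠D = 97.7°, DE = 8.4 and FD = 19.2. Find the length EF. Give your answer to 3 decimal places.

21.964

By the law of cosines, EF² = FD² + DE² − 2·FD·DE·cos D = 482.42, so EF ≈ 21.964.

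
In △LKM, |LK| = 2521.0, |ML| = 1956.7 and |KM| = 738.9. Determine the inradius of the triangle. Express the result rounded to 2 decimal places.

r ≈ 201.92

Semiperimeter s = (738.9 + 1956.7 + 2521)/2 = 2608.3.
Heron's formula: area = √(2608.3·1869.4·651.6·87.3) ≈ 5.2666e+05.
Inradius = area/s = 5.2666e+05/2608.3 ≈ 201.92.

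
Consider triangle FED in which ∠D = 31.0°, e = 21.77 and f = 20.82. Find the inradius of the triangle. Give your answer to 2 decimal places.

r ≈ 4.32

By the law of cosines, d² = f² + e² − 2·f·e·cos D = 130.38, so d ≈ 11.418.
Area = ½·f·e·sin D ≈ 116.72.
Semiperimeter s = (20.82+21.77+11.418)/2 = 27.004.
Inradius = area/s = 116.72/27.004 ≈ 4.3223.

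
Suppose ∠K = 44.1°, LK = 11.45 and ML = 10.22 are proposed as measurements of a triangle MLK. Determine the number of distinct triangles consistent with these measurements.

LK·sin K = 11.45·sin(44.1°) ≈ 7.968.
Since LK sin K < ML < LK (7.968 < 10.22 < 11.45), two triangles exist.

2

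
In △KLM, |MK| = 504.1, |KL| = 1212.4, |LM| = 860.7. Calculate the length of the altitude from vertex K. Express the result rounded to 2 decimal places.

421.87

Semiperimeter s = (860.7 + 504.1 + 1212.4)/2 = 1288.6.
Heron's formula: area = √(1288.6·427.9·784.5·76.2) ≈ 1.8155e+05.
The altitude from K has length 2·area/|LM| ≈ 421.87.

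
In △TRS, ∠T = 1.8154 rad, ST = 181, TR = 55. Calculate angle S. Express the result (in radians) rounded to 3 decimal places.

By the law of cosines, RS² = ST² + TR² − 2·ST·TR·cos T = 40608, so RS ≈ 201.51.
Law of cosines again: cos S = (RS² + ST² − TR²)/(2·RS·ST) ≈ 0.96430, so ∠S ≈ 0.2680 rad.

∠S ≈ 0.268 rad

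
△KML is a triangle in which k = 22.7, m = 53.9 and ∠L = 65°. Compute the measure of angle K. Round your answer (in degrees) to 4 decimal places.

24.9072

By the law of cosines, l² = k² + m² − 2·k·m·cos L = 2386.3, so l ≈ 48.85.
Law of cosines again: cos K = (m² + l² − k²)/(2·m·l) ≈ 0.90699, so ∠K ≈ 24.91°.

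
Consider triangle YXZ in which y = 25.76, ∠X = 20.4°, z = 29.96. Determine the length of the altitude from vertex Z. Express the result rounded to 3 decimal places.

By the law of cosines, x² = z² + y² − 2·z·y·cos X = 114.45, so x ≈ 10.698.
Area = ½·z·y·sin X ≈ 134.51.
The altitude from Z has length 2·area/z ≈ 8.9792.

h_Z ≈ 8.979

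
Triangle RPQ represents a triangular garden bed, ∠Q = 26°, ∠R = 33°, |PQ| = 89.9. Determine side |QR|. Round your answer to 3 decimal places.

141.487

The third angle is ∠P = 180° − ∠Q − ∠R = 121.00°.
Law of sines: |QR| = |PQ|·sin P/sin R ≈ 141.49.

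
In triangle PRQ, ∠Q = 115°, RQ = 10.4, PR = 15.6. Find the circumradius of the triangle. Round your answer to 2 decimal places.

8.61

Law of sines: sin P = RQ·sin Q/PR ≈ 0.60421.
Since PR ≥ RQ, only the acute value applies: ∠P ≈ 37.17°.
Then ∠R = 180° − ∠Q − ∠P ≈ 27.83°.
Law of sines gives QP = PR·sin R/sin Q ≈ 8.0353.
Circumradius = PR/(2 sin Q) ≈ 8.6063.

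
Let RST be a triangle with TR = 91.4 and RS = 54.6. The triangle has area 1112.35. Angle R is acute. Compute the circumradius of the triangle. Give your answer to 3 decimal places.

54.957

From area = ½·TR·RS·sin R, we get sin R = 2·area/(TR·RS) ≈ 0.44579.
Taking the acute solution, ∠R ≈ 26.47°.
Law of cosines then gives ST ≈ 48.999.
Circumradius = ST/(2 sin R) ≈ 54.957.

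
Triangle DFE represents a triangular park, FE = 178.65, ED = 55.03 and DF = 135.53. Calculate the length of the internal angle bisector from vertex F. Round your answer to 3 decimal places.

t_F ≈ 153.198

By the law of cosines, cos F = (DF² + FE² − ED²) / (2·DF·FE) ≈ 0.97586, so ∠F ≈ 12.61°.
The bisector from F has length 2·DF·FE·cos(∠F/2)/(DF+FE) ≈ 153.2.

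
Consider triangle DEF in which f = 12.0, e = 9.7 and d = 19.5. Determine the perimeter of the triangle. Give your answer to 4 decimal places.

Perimeter = 19.5 + 9.7 + 12 = 41.2.

perimeter ≈ 41.2000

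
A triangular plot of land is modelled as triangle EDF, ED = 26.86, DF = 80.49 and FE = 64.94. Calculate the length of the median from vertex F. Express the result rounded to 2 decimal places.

71.89

Median from F: ½√(2·DF² + 2·FE² − ED²) ≈ 71.886.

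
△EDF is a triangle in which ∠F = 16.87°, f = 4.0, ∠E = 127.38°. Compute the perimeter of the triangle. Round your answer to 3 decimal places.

The third angle is ∠D = 180° − ∠F − ∠E = 35.75°.
Law of sines: e = f·sin E/sin F ≈ 10.953.
Law of sines: d = f·sin D/sin F ≈ 8.053.
Semiperimeter s = (10.953+8.053+4)/2 = 11.503.
Perimeter = 10.953 + 8.053 + 4 = 23.006.

perimeter ≈ 23.006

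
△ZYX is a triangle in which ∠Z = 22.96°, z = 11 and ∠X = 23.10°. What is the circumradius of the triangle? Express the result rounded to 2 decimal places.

14.10

The third angle is ∠Y = 180° − ∠X − ∠Z = 133.94°.
Law of sines: y = z·sin Y/sin Z ≈ 20.305.
Law of sines: x = z·sin X/sin Z ≈ 11.063.
Circumradius = z/(2 sin Z) ≈ 14.099.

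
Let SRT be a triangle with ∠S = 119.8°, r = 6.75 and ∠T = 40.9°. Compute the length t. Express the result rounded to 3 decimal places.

13.372

The third angle is ∠R = 180° − ∠T − ∠S = 19.30°.
Law of sines: t = r·sin T/sin R ≈ 13.372.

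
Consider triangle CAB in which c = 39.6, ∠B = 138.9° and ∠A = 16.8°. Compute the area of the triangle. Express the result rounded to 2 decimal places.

The third angle is ∠C = 180° − ∠A − ∠B = 24.30°.
Law of sines: a = c·sin A/sin C ≈ 27.814.
Law of sines: b = c·sin B/sin C ≈ 63.259.
Area = ½·c·a·sin B ≈ 362.02.

362.02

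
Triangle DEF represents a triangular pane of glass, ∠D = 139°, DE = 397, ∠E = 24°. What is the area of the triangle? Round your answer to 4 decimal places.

The third angle is ∠F = 180° − ∠D − ∠E = 17.00°.
Law of sines: EF = DE·sin D/sin F ≈ 890.84.
Law of sines: FD = DE·sin E/sin F ≈ 552.29.
Area = ½·DE·EF·sin E ≈ 71924.

area ≈ 71923.6791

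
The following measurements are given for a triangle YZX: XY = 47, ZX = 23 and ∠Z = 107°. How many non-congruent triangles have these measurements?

ZX·sin Z = 23·sin(107°) ≈ 22.
Since ∠Z is not acute, a triangle exists only if XY > ZX; here XY > ZX, so there is exactly one triangle.

1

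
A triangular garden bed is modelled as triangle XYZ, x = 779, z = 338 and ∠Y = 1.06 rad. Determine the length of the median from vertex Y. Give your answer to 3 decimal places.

By the law of cosines, y² = z² + x² − 2·z·x·cos Y = 4.6364e+05, so y ≈ 680.91.
Median from Y: ½√(2·z² + 2·x² − y²) ≈ 494.6.

494.603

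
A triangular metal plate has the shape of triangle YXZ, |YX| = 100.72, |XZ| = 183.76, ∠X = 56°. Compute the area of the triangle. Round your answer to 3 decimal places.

Area = ½·|YX|·|XZ|·sin X ≈ 7672.

area ≈ 7672.041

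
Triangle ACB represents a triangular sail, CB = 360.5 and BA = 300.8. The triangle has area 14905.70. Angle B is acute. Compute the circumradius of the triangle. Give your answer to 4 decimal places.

R ≈ 198.5737

From area = ½·CB·BA·sin B, we get sin B = 2·area/(CB·BA) ≈ 0.27492.
Taking the acute solution, ∠B ≈ 15.96°.
Law of cosines then gives AC ≈ 109.18.
Circumradius = AC/(2 sin B) ≈ 198.57.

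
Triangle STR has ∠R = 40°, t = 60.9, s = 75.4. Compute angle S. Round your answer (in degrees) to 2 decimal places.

By the law of cosines, r² = s² + t² − 2·s·t·cos R = 2358.8, so r ≈ 48.568.
Law of cosines again: cos S = (t² + r² − s²)/(2·t·r) ≈ 0.06466, so ∠S ≈ 86.29°.

86.29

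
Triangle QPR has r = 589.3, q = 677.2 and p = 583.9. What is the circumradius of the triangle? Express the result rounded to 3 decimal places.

By the law of cosines, cos Q = (p² + r² − q²) / (2·p·r) ≈ 0.33365, so ∠Q ≈ 70.51°.
Circumradius = q/(2 sin Q) ≈ 359.18.

359.182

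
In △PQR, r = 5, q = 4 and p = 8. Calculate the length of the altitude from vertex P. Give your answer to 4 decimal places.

Semiperimeter s = (8 + 4 + 5)/2 = 8.5.
Heron's formula: area = √(8.5·0.5·4.5·3.5) ≈ 8.1815.
The altitude from P has length 2·area/p ≈ 2.0454.

2.0454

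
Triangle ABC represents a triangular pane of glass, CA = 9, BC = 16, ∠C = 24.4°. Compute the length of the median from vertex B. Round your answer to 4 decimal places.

m_B ≈ 12.0462

By the law of cosines, AB² = BC² + CA² − 2·BC·CA·cos C = 74.723, so AB ≈ 8.6443.
Median from B: ½√(2·AB² + 2·BC² − CA²) ≈ 12.046.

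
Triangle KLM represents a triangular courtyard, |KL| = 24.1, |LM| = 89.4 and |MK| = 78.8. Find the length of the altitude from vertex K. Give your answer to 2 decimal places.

Semiperimeter s = (89.4 + 78.8 + 24.1)/2 = 96.15.
Heron's formula: area = √(96.15·6.75·17.35·72.05) ≈ 900.73.
The altitude from K has length 2·area/|LM| ≈ 20.15.

h_K ≈ 20.15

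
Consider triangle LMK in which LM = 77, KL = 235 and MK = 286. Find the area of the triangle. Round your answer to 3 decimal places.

Semiperimeter s = (286 + 235 + 77)/2 = 299.
Heron's formula: area = √(299·13·64·222) ≈ 7431.5.

area ≈ 7431.453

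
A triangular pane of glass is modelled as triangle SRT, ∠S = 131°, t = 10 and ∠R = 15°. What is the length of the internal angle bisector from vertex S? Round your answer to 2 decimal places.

2.62

The third angle is ∠T = 180° − ∠S − ∠R = 34.00°.
Law of sines: s = t·sin S/sin T ≈ 13.496.
Law of sines: r = t·sin R/sin T ≈ 4.6284.
The bisector from S has length 2·r·t·cos(∠S/2)/(r+t) ≈ 2.6242.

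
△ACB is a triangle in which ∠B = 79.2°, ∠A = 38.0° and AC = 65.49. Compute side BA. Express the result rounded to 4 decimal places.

The third angle is ∠C = 180° − ∠B − ∠A = 62.80°.
Law of sines: BA = AC·sin C/sin B ≈ 59.298.

59.2982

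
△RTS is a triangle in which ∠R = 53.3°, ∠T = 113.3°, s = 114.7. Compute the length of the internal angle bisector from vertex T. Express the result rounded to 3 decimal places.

The third angle is ∠S = 180° − ∠R − ∠T = 13.40°.
Law of sines: r = s·sin R/sin S ≈ 396.83.
Law of sines: t = s·sin T/sin S ≈ 454.57.
The bisector from T has length 2·s·r·cos(∠T/2)/(s+r) ≈ 97.835.

t_T ≈ 97.835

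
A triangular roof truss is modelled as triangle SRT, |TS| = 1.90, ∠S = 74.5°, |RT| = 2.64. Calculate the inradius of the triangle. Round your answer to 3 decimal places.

r ≈ 0.635

Law of sines: sin R = |TS|·sin S/|RT| ≈ 0.69352.
Since |RT| ≥ |TS|, only the acute value applies: ∠R ≈ 43.91°.
Then ∠T = 180° − ∠S − ∠R ≈ 61.59°.
Law of sines gives |SR| = |RT|·sin T/sin S ≈ 2.4097.
Area = ½·|RT|·|TS|·sin T ≈ 2.206.
Semiperimeter s = (2.64+1.9+2.4097)/2 = 3.4749.
Inradius = area/s = 2.206/3.4749 ≈ 0.63484.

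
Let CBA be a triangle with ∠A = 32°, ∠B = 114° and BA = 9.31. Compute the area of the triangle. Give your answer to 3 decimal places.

area ≈ 37.519

The third angle is ∠C = 180° − ∠B − ∠A = 34.00°.
Law of sines: AC = BA·sin B/sin C ≈ 15.21.
Law of sines: CB = BA·sin A/sin C ≈ 8.8226.
Area = ½·BA·AC·sin A ≈ 37.519.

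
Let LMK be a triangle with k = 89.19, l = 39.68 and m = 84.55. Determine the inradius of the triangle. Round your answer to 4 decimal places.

r ≈ 15.6165

Semiperimeter s = (39.68 + 84.55 + 89.19)/2 = 106.71.
Heron's formula: area = √(106.71·67.03·22.16·17.52) ≈ 1666.4.
Inradius = area/s = 1666.4/106.71 ≈ 15.617.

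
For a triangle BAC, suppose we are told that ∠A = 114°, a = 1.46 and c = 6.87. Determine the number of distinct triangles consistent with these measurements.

c·sin A = 6.87·sin(114°) ≈ 6.276.
Since ∠A is not acute, a triangle exists only if a > c; here a ≤ c, so there is no triangle.

0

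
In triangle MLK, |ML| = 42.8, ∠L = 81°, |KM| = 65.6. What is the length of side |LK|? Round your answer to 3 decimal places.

Law of sines: sin K = |ML|·sin L/|KM| ≈ 0.64441.
Since |KM| ≥ |ML|, only the acute value applies: ∠K ≈ 40.12°.
Then ∠M = 180° − ∠L − ∠K ≈ 58.88°.
Law of sines gives |LK| = |KM|·sin M/sin L ≈ 56.859.

56.859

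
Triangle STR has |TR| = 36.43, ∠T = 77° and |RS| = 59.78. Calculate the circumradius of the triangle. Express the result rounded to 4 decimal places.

Law of sines: sin S = |TR|·sin T/|RS| ≈ 0.59378.
Since |RS| ≥ |TR|, only the acute value applies: ∠S ≈ 36.43°.
Then ∠R = 180° − ∠T − ∠S ≈ 66.57°.
Law of sines gives |ST| = |RS|·sin R/sin T ≈ 56.295.
Circumradius = |RS|/(2 sin T) ≈ 30.676.

30.6762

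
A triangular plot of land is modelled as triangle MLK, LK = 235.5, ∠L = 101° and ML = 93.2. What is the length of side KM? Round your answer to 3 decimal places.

By the law of cosines, KM² = ML² + LK² − 2·ML·LK·cos L = 72522, so KM ≈ 269.3.

269.300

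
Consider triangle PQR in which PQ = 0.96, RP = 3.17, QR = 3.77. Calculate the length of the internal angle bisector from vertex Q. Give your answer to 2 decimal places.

t_Q ≈ 1.41

By the law of cosines, cos Q = (PQ² + QR² − RP²) / (2·PQ·QR) ≈ 0.70259, so ∠Q ≈ 0.7918 rad.
The bisector from Q has length 2·PQ·QR·cos(∠Q/2)/(PQ+QR) ≈ 1.412.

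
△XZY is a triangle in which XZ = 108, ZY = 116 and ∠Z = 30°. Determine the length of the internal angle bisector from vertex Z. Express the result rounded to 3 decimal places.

By the law of cosines, YX² = XZ² + ZY² − 2·XZ·ZY·cos Z = 3420.9, so YX ≈ 58.488.
The bisector from Z has length 2·XZ·ZY·cos(∠Z/2)/(XZ+ZY) ≈ 108.05.

108.046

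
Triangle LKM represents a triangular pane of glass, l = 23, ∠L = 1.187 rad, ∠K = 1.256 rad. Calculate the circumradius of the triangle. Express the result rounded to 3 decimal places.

12.402

The third angle is ∠M = π − ∠L − ∠K = 0.699 rad.
Law of sines: k = l·sin K/sin L ≈ 23.586.
Law of sines: m = l·sin M/sin L ≈ 15.953.
Circumradius = l/(2 sin L) ≈ 12.402.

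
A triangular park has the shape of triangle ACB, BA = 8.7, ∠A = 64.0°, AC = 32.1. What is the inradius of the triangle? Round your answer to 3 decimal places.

By the law of cosines, CB² = BA² + AC² − 2·BA·AC·cos A = 861.25, so CB ≈ 29.347.
Area = ½·BA·AC·sin A ≈ 125.5.
Semiperimeter s = (29.347+8.7+32.1)/2 = 35.074.
Inradius = area/s = 125.5/35.074 ≈ 3.5783.

3.578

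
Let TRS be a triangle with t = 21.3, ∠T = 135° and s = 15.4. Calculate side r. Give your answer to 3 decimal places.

Law of sines: sin S = s·sin T/t ≈ 0.51124.
Since t ≥ s, only the acute value applies: ∠S ≈ 30.75°.
Then ∠R = 180° − ∠T − ∠S ≈ 14.25°.
Law of sines gives r = t·sin R/sin T ≈ 7.4166.

7.417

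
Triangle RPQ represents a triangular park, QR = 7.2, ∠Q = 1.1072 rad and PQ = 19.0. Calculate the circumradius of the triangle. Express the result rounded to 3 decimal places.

By the law of cosines, RP² = PQ² + QR² − 2·PQ·QR·cos Q = 290.49, so RP ≈ 17.044.
Area = ½·PQ·QR·sin Q ≈ 61.18.
Circumradius = RP/(2 sin Q) ≈ 9.5276.

9.528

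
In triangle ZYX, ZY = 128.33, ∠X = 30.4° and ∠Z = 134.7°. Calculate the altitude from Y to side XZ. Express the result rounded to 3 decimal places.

91.217

The third angle is ∠Y = 180° − ∠X − ∠Z = 14.90°.
Law of sines: YX = ZY·sin Z/sin X ≈ 180.26.
Law of sines: XZ = ZY·sin Y/sin X ≈ 65.209.
Area = ½·ZY·YX·sin Y ≈ 2974.1.
The altitude from Y has length 2·area/XZ ≈ 91.217.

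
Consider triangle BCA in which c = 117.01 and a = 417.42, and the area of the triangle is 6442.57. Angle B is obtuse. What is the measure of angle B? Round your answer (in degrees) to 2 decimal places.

From area = ½·c·a·sin B, we get sin B = 2·area/(c·a) ≈ 0.26381.
Taking the obtuse solution, ∠B ≈ 164.70°.

∠B ≈ 164.70°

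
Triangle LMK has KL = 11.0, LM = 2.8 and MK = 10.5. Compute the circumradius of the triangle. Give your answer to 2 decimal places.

R ≈ 5.51

By the law of cosines, cos L = (KL² + LM² − MK²) / (2·KL·LM) ≈ 0.30179, so ∠L ≈ 72.44°.
Circumradius = MK/(2 sin L) ≈ 5.5067.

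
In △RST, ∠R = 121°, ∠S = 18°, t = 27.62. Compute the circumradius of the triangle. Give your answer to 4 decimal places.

21.0499

The third angle is ∠T = 180° − ∠R − ∠S = 41.00°.
Law of sines: r = t·sin R/sin T ≈ 36.087.
Law of sines: s = t·sin S/sin T ≈ 13.01.
Circumradius = t/(2 sin T) ≈ 21.05.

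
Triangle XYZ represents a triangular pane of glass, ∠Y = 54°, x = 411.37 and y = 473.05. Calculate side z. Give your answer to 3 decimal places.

Law of sines: sin X = x·sin Y/y ≈ 0.70353.
Since y ≥ x, only the acute value applies: ∠X ≈ 44.71°.
Then ∠Z = 180° − ∠Y − ∠X ≈ 81.29°.
Law of sines gives z = y·sin Z/sin Y ≈ 577.98.

577.977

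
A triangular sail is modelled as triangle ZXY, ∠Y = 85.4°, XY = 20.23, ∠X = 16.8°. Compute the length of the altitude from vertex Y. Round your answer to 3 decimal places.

h_Y ≈ 5.847

The third angle is ∠Z = 180° − ∠X − ∠Y = 77.80°.
Law of sines: YZ = XY·sin X/sin Z ≈ 5.9822.
Law of sines: ZX = XY·sin Y/sin Z ≈ 20.631.
Area = ½·XY·YZ·sin Y ≈ 60.315.
The altitude from Y has length 2·area/ZX ≈ 5.8471.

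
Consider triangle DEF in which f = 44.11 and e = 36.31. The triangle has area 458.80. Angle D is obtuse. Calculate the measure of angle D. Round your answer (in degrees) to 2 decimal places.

From area = ½·e·f·sin D, we get sin D = 2·area/(e·f) ≈ 0.57291.
Taking the obtuse solution, ∠D ≈ 145.05°.

145.05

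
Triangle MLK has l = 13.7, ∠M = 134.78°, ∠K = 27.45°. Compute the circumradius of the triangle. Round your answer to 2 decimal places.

The third angle is ∠L = 180° − ∠K − ∠M = 17.77°.
Law of sines: m = l·sin M/sin L ≈ 31.863.
Law of sines: k = l·sin K/sin L ≈ 20.693.
Circumradius = l/(2 sin L) ≈ 22.445.

R ≈ 22.44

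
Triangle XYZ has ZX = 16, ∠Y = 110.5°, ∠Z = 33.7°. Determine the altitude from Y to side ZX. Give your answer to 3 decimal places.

The third angle is ∠X = 180° − ∠Y − ∠Z = 35.80°.
Law of sines: YZ = ZX·sin X/sin Y ≈ 9.9921.
Law of sines: XY = ZX·sin Z/sin Y ≈ 9.4777.
Area = ½·ZX·YZ·sin Z ≈ 44.352.
The altitude from Y has length 2·area/ZX ≈ 5.5441.

5.544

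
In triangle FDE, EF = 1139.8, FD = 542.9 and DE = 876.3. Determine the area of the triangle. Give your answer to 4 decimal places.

Semiperimeter s = (876.3 + 1139.8 + 542.9)/2 = 1279.5.
Heron's formula: area = √(1279.5·403.2·139.7·736.6) ≈ 2.3041e+05.

230406.3622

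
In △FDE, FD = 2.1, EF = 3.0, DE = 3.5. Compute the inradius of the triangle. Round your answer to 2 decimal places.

r ≈ 0.73

Semiperimeter s = (3.5 + 3 + 2.1)/2 = 4.3.
Heron's formula: area = √(4.3·0.8·1.3·2.2) ≈ 3.1366.
Inradius = area/s = 3.1366/4.3 ≈ 0.72945.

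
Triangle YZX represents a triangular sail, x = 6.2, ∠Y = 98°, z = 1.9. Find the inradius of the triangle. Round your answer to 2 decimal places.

By the law of cosines, y² = z² + x² − 2·z·x·cos Y = 45.329, so y ≈ 6.7327.
Area = ½·z·x·sin Y ≈ 5.8327.
Semiperimeter s = (6.7327+1.9+6.2)/2 = 7.4163.
Inradius = area/s = 5.8327/7.4163 ≈ 0.78646.

0.79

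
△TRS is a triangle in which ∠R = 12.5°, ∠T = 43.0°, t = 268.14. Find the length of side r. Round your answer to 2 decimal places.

85.10

The third angle is ∠S = 180° − ∠T − ∠R = 124.50°.
Law of sines: r = t·sin R/sin T ≈ 85.097.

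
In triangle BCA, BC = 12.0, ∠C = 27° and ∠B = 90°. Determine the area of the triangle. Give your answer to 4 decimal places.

The third angle is ∠A = 180° − ∠B − ∠C = 63.00°.
Law of sines: CA = BC·sin B/sin A ≈ 13.468.
Law of sines: AB = BC·sin C/sin A ≈ 6.1143.
Area = ½·BC·CA·sin C ≈ 36.686.

36.6858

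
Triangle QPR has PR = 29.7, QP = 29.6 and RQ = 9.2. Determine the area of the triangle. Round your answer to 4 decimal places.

area ≈ 134.7306

Semiperimeter s = (29.7 + 9.2 + 29.6)/2 = 34.25.
Heron's formula: area = √(34.25·4.55·25.05·4.65) ≈ 134.73.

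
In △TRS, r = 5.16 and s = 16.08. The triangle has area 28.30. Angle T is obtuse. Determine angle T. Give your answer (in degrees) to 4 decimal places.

From area = ½·r·s·sin T, we get sin T = 2·area/(r·s) ≈ 0.68215.
Taking the obtuse solution, ∠T ≈ 136.99°.

136.9880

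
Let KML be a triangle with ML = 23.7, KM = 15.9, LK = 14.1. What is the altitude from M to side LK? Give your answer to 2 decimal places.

15.41

Semiperimeter s = (23.7 + 14.1 + 15.9)/2 = 26.85.
Heron's formula: area = √(26.85·3.15·12.75·10.95) ≈ 108.66.
The altitude from M has length 2·area/LK ≈ 15.413.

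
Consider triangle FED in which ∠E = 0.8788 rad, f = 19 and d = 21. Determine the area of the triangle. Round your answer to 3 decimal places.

Area = ½·d·f·sin E ≈ 153.61.

area ≈ 153.610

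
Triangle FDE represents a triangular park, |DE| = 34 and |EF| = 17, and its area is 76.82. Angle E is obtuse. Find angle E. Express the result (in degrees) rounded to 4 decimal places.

∠E ≈ 164.5847°

From area = ½·|DE|·|EF|·sin E, we get sin E = 2·area/(|DE|·|EF|) ≈ 0.26581.
Taking the obtuse solution, ∠E ≈ 164.58°.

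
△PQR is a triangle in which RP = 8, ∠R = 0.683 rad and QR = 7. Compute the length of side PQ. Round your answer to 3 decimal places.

5.111

By the law of cosines, PQ² = QR² + RP² − 2·QR·RP·cos R = 26.124, so PQ ≈ 5.1111.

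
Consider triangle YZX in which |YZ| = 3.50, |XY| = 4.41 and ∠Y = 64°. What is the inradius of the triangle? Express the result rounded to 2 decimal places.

By the law of cosines, |ZX|² = |XY|² + |YZ|² − 2·|XY|·|YZ|·cos Y = 18.166, so |ZX| ≈ 4.2621.
Area = ½·|XY|·|YZ|·sin Y ≈ 6.9364.
Semiperimeter s = (4.2621+4.41+3.5)/2 = 6.0861.
Inradius = area/s = 6.9364/6.0861 ≈ 1.1397.

1.14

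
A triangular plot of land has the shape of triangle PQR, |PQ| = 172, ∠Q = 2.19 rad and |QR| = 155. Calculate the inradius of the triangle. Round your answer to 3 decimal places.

By the law of cosines, |RP|² = |PQ|² + |QR|² − 2·|PQ|·|QR|·cos Q = 84555, so |RP| ≈ 290.78.
Area = ½·|PQ|·|QR|·sin Q ≈ 10855.
Semiperimeter s = (155+290.78+172)/2 = 308.89.
Inradius = area/s = 10855/308.89 ≈ 35.142.

r ≈ 35.142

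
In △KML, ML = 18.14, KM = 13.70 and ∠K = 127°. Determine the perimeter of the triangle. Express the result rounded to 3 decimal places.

perimeter ≈ 38.064

Law of sines: sin L = KM·sin K/ML ≈ 0.60316.
Since ML ≥ KM, only the acute value applies: ∠L ≈ 37.10°.
Then ∠M = 180° − ∠K − ∠L ≈ 15.90°.
Law of sines gives LK = ML·sin M/sin K ≈ 6.224.
Semiperimeter s = (18.14+6.224+13.7)/2 = 19.032.
Perimeter = 18.14 + 6.224 + 13.7 = 38.064.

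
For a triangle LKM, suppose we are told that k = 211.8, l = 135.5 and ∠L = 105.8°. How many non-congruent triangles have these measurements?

k·sin L = 211.8·sin(105.8°) ≈ 203.8.
Since ∠L is not acute, a triangle exists only if l > k; here l ≤ k, so there is no triangle.

0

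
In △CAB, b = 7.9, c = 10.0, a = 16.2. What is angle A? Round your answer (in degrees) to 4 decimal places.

By the law of cosines, cos A = (b² + c² − a²) / (2·b·c) ≈ -0.63310, so ∠A ≈ 129.28°.

∠A ≈ 129.2793°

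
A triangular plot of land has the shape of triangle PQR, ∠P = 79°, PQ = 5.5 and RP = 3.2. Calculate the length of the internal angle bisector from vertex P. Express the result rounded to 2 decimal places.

3.12

By the law of cosines, QR² = RP² + PQ² − 2·RP·PQ·cos P = 33.774, so QR ≈ 5.8115.
The bisector from P has length 2·RP·PQ·cos(∠P/2)/(RP+PQ) ≈ 3.122.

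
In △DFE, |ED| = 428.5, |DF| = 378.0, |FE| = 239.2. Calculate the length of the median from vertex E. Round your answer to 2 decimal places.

Median from E: ½√(2·|FE|² + 2·|ED|² − |DF|²) ≈ 291.02.

291.02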